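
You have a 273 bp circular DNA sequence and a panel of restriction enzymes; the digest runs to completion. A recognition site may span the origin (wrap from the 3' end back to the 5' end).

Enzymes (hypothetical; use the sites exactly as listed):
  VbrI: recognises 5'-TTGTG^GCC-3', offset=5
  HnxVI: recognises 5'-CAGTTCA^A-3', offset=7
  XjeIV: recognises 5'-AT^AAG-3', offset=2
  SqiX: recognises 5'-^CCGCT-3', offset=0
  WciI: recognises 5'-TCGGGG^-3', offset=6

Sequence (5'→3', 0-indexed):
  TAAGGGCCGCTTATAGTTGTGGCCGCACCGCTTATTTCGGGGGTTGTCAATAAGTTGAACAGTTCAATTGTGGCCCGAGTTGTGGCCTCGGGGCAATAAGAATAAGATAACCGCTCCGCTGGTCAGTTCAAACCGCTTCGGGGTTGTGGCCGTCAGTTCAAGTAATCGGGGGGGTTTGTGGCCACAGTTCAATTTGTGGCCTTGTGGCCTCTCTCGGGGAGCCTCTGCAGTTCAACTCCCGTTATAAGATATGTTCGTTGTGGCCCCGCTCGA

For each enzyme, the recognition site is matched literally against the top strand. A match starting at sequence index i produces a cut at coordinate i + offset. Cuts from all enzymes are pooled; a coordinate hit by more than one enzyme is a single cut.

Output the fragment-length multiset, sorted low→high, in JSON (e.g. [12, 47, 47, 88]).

Site scan:
  VbrI (TTGTGGCC, off=5): starts [16, 67, 79, 143, 175, 193, 201, 257] → cuts [21, 72, 84, 148, 180, 198, 206, 262]
  HnxVI (CAGTTCAA, off=7): starts [59, 123, 153, 184, 227] → cuts [66, 130, 160, 191, 234]
  XjeIV (ATAAG, off=2): starts [49, 95, 101, 243, 272] → cuts [1, 51, 97, 103, 245]
  SqiX (CCGCT, off=0): starts [6, 27, 110, 115, 132, 265] → cuts [6, 27, 110, 115, 132, 265]
  WciI (TCGGGG, off=6): starts [36, 87, 137, 165, 213] → cuts [42, 93, 143, 171, 219]

All cut coordinates (distinct, sorted): [1, 6, 21, 27, 42, 51, 66, 72, 84, 93, 97, 103, 110, 115, 130, 132, 143, 148, 160, 171, 180, 191, 198, 206, 219, 234, 245, 262, 265]

Fragments:
  1→6: 5 bp
  6→21: 15 bp
  21→27: 6 bp
  27→42: 15 bp
  42→51: 9 bp
  51→66: 15 bp
  66→72: 6 bp
  72→84: 12 bp
  84→93: 9 bp
  93→97: 4 bp
  97→103: 6 bp
  103→110: 7 bp
  110→115: 5 bp
  115→130: 15 bp
  130→132: 2 bp
  132→143: 11 bp
  143→148: 5 bp
  148→160: 12 bp
  160→171: 11 bp
  171→180: 9 bp
  180→191: 11 bp
  191→198: 7 bp
  198→206: 8 bp
  206→219: 13 bp
  219→234: 15 bp
  234→245: 11 bp
  245→262: 17 bp
  262→265: 3 bp
  265→1 (wrap): 273-265+1 = 9 bp

[2,3,4,5,5,5,6,6,6,7,7,8,9,9,9,9,11,11,11,11,12,12,13,15,15,15,15,15,17]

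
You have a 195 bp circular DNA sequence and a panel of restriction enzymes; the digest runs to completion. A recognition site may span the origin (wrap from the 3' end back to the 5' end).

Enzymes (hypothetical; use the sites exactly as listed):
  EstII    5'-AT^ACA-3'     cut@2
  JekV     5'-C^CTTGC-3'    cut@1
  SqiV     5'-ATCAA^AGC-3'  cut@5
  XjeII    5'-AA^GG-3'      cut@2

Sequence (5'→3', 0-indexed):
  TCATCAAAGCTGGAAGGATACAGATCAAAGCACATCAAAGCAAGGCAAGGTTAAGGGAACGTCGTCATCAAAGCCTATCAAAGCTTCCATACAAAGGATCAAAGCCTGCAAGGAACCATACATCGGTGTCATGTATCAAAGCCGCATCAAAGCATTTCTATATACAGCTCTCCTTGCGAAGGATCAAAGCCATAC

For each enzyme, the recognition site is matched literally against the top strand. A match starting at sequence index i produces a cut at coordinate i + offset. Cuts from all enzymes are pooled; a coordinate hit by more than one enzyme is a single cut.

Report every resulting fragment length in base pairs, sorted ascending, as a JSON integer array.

Scan for sites:
  EstII ATACA/2: at [17, 88, 117, 161] ⇒ [19, 90, 119, 163]
  JekV CCTTGC/1: at [171] ⇒ [172]
  SqiV ATCAAAGC/5: at [2, 23, 33, 66, 76, 97, 134, 145, 182] ⇒ [7, 28, 38, 71, 81, 102, 139, 150, 187]
  XjeII AAGG/2: at [13, 41, 46, 52, 93, 109, 178] ⇒ [15, 43, 48, 54, 95, 111, 180]

Pooled cuts: [7, 15, 19, 28, 38, 43, 48, 54, 71, 81, 90, 95, 102, 111, 119, 139, 150, 163, 172, 180, 187]

Fragment lengths:
  7→15: 8 bp
  15→19: 4 bp
  19→28: 9 bp
  28→38: 10 bp
  38→43: 5 bp
  43→48: 5 bp
  48→54: 6 bp
  54→71: 17 bp
  71→81: 10 bp
  81→90: 9 bp
  90→95: 5 bp
  95→102: 7 bp
  102→111: 9 bp
  111→119: 8 bp
  119→139: 20 bp
  139→150: 11 bp
  150→163: 13 bp
  163→172: 9 bp
  172→180: 8 bp
  180→187: 7 bp
  187→7 (wrap): 195-187+7 = 15 bp

[4,5,5,5,6,7,7,8,8,8,9,9,9,9,10,10,11,13,15,17,20]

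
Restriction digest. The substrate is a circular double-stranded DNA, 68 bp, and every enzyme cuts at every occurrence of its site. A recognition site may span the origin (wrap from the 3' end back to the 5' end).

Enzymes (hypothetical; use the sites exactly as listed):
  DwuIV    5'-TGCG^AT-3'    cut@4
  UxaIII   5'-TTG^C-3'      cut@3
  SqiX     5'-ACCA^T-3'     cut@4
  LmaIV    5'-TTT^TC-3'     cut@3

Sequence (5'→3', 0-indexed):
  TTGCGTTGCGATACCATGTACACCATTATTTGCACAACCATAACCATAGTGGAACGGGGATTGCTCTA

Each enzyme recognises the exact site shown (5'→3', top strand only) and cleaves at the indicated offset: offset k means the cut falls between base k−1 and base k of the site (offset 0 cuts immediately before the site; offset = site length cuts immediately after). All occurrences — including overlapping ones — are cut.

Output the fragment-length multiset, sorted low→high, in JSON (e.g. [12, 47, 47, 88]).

[2,5,6,6,7,8,8,9,17]

Per-enzyme occurrences:
  DwuIV TGCGAT/4: at [6] ⇒ [10]
  UxaIII TTGC/3: at [0, 5, 29, 60] ⇒ [3, 8, 32, 63]
  SqiX ACCAT/4: at [12, 21, 36, 42] ⇒ [16, 25, 40, 46]
  LmaIV (TTTTC, off=3): no sites

All cut coordinates (distinct, sorted): [3, 8, 10, 16, 25, 32, 40, 46, 63]

Fragments:
  3→8: 5 bp
  8→10: 2 bp
  10→16: 6 bp
  16→25: 9 bp
  25→32: 7 bp
  32→40: 8 bp
  40→46: 6 bp
  46→63: 17 bp
  63→3 (wrap): 68-63+3 = 8 bp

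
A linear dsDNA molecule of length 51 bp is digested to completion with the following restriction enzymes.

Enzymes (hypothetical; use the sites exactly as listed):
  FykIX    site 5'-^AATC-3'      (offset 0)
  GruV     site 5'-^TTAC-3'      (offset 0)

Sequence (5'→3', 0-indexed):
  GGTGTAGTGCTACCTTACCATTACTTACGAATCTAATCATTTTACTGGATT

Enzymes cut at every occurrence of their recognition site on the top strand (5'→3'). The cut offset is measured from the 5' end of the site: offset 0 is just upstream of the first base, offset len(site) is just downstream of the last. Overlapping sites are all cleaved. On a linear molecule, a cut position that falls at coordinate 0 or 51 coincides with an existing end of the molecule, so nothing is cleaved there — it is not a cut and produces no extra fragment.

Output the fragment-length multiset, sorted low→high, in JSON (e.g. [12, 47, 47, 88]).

[4,5,5,6,7,10,14]

Site scan:
  FykIX AATC/0: at [29, 34] ⇒ [29, 34]
  GruV TTAC/0: at [14, 20, 24, 41] ⇒ [14, 20, 24, 41]

All cut coordinates (distinct, sorted): [14, 20, 24, 29, 34, 41]

Fragments:
  [0,14): 14 bp
  [14,20): 6 bp
  [20,24): 4 bp
  [24,29): 5 bp
  [29,34): 5 bp
  [34,41): 7 bp
  [41,51): 10 bp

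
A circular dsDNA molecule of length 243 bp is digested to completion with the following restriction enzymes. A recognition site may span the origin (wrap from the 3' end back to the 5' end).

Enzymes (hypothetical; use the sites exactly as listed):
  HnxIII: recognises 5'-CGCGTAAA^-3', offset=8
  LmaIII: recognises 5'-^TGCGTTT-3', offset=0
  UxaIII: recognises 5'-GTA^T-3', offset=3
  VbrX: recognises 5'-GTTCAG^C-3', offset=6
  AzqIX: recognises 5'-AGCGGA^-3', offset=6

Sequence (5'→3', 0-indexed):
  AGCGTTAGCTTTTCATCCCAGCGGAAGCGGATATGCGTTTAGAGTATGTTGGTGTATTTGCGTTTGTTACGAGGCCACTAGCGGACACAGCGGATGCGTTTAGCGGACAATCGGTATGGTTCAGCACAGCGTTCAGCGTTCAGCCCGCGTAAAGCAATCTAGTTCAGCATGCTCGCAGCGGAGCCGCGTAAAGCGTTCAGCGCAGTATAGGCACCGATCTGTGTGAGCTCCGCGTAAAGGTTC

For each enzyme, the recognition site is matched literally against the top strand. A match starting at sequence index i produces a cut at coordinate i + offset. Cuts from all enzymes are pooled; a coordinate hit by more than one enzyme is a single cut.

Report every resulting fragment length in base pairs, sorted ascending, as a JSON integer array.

[2,2,6,7,7,7,8,8,9,9,10,10,10,12,13,13,14,15,23,27,31]

Per-enzyme occurrences:
  HnxIII (CGCGTAAA, off=8): starts [145, 184, 230] → cuts [153, 192, 238]
  LmaIII (TGCGTTT, off=0): starts [33, 58, 94] → cuts [33, 58, 94]
  UxaIII (GTAT, off=3): starts [43, 53, 113, 204] → cuts [46, 56, 116, 207]
  VbrX (GTTCAGC, off=6): starts [118, 130, 137, 161, 194, 239] → cuts [2, 124, 136, 143, 167, 200]
  AzqIX (AGCGGA, off=6): starts [19, 25, 79, 88, 101, 176] → cuts [25, 31, 85, 94, 107, 182]

All cut coordinates (distinct, sorted): [2, 25, 31, 33, 46, 56, 58, 85, 94, 107, 116, 124, 136, 143, 153, 167, 182, 192, 200, 207, 238]

Fragment lengths:
  2→25: 23 bp
  25→31: 6 bp
  31→33: 2 bp
  33→46: 13 bp
  46→56: 10 bp
  56→58: 2 bp
  58→85: 27 bp
  85→94: 9 bp
  94→107: 13 bp
  107→116: 9 bp
  116→124: 8 bp
  124→136: 12 bp
  136→143: 7 bp
  143→153: 10 bp
  153→167: 14 bp
  167→182: 15 bp
  182→192: 10 bp
  192→200: 8 bp
  200→207: 7 bp
  207→238: 31 bp
  238→2 (wrap): 243-238+2 = 7 bp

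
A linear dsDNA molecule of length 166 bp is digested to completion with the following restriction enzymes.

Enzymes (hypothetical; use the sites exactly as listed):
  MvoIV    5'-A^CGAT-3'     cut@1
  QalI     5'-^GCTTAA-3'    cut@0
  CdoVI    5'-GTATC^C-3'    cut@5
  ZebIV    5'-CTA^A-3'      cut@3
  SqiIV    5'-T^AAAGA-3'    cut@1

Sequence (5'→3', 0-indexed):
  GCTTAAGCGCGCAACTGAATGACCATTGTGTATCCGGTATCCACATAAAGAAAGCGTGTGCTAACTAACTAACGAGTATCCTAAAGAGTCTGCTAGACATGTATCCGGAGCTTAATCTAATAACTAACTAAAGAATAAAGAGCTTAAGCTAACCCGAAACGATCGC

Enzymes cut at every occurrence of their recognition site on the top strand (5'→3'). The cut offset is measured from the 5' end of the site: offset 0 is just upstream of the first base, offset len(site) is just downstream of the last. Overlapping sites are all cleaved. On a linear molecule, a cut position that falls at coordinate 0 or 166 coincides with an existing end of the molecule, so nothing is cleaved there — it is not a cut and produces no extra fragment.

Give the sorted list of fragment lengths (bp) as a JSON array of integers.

[1,1,2,3,4,4,4,5,5,6,7,7,7,8,9,10,10,17,22,34]

Scan for sites:
  MvoIV (ACGAT, off=1): starts [158] → cuts [159]
  QalI (GCTTAA, off=0): starts [0, 109, 141] → cuts [109, 141] (position 0 is a terminus of the linear molecule — no cut)
  CdoVI (GTATCC, off=5): starts [29, 36, 75, 100] → cuts [34, 41, 80, 105]
  ZebIV (CTAA, off=3): starts [60, 64, 68, 80, 116, 123, 127, 148] → cuts [63, 67, 71, 83, 119, 126, 130, 151]
  SqiIV (TAAAGA, off=1): starts [45, 81, 128, 135] → cuts [46, 82, 129, 136]

Pooled cuts: [34, 41, 46, 63, 67, 71, 80, 82, 83, 105, 109, 119, 126, 129, 130, 136, 141, 151, 159]

Fragment lengths:
  [0,34): 34 bp
  [34,41): 7 bp
  [41,46): 5 bp
  [46,63): 17 bp
  [63,67): 4 bp
  [67,71): 4 bp
  [71,80): 9 bp
  [80,82): 2 bp
  [82,83): 1 bp
  [83,105): 22 bp
  [105,109): 4 bp
  [109,119): 10 bp
  [119,126): 7 bp
  [126,129): 3 bp
  [129,130): 1 bp
  [130,136): 6 bp
  [136,141): 5 bp
  [141,151): 10 bp
  [151,159): 8 bp
  [159,166): 7 bp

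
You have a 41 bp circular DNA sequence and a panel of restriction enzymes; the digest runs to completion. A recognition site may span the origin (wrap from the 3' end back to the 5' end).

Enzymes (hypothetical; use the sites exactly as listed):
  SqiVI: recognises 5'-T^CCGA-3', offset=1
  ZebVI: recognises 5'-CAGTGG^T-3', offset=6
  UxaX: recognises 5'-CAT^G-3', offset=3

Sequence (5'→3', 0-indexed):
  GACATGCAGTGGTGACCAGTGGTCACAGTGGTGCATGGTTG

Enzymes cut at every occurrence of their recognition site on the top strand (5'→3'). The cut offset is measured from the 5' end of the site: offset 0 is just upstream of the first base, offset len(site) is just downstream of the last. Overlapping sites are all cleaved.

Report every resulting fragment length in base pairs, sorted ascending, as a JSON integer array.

[5,7,9,10,10]

Site scan:
  SqiVI (TCCGA, off=1): no sites
  ZebVI CAGTGGT/6: at [6, 16, 25] ⇒ [12, 22, 31]
  UxaX CATG/3: at [2, 33] ⇒ [5, 36]

Pooled cuts: [5, 12, 22, 31, 36]

Fragment lengths:
  5→12: 7 bp
  12→22: 10 bp
  22→31: 9 bp
  31→36: 5 bp
  36→5 (wrap): 41-36+5 = 10 bp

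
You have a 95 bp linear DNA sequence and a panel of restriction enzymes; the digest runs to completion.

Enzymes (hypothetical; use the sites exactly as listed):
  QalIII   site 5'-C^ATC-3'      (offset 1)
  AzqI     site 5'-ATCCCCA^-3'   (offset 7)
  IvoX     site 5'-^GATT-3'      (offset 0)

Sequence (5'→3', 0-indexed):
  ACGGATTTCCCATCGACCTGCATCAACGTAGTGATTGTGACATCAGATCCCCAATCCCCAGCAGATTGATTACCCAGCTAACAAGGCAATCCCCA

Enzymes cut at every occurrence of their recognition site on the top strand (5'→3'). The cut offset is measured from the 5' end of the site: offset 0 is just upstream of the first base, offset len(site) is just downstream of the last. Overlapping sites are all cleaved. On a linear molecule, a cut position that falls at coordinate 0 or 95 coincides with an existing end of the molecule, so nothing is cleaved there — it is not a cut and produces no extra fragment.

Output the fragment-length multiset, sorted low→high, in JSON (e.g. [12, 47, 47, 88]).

[3,3,4,7,8,9,10,11,12,28]

Site scan:
  QalIII (CATC, off=1): starts [10, 20, 40] → cuts [11, 21, 41]
  AzqI (ATCCCCA, off=7): starts [46, 53, 88] → cuts [53, 60] (position 95 is a terminus of the linear molecule — no cut)
  IvoX (GATT, off=0): starts [3, 32, 63, 67] → cuts [3, 32, 63, 67]

Pooled cuts: [3, 11, 21, 32, 41, 53, 60, 63, 67]

Fragments:
  [0,3): 3 bp
  [3,11): 8 bp
  [11,21): 10 bp
  [21,32): 11 bp
  [32,41): 9 bp
  [41,53): 12 bp
  [53,60): 7 bp
  [60,63): 3 bp
  [63,67): 4 bp
  [67,95): 28 bp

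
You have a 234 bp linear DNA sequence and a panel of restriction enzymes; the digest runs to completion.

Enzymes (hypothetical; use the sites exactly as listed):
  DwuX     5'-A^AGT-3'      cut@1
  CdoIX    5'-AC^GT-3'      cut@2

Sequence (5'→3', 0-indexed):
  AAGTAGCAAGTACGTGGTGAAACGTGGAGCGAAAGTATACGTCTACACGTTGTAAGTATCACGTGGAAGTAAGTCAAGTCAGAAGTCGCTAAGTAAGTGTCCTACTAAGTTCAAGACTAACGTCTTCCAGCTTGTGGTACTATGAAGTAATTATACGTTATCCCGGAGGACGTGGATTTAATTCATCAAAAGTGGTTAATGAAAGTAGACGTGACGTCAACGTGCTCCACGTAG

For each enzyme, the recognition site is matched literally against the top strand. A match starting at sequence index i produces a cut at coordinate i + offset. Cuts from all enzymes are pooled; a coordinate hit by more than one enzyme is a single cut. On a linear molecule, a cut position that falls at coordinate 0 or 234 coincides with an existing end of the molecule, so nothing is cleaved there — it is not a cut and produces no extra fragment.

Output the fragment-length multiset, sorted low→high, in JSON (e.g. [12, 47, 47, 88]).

[1,4,4,4,5,5,5,5,6,6,7,7,7,7,8,8,8,9,10,10,11,12,13,14,15,19,24]

Per-enzyme occurrences:
  DwuX (AAGT, off=1): starts [0, 7, 32, 53, 66, 70, 75, 82, 90, 94, 106, 144, 189, 202] → cuts [1, 8, 33, 54, 67, 71, 76, 83, 91, 95, 107, 145, 190, 203]
  CdoIX (ACGT, off=2): starts [11, 21, 38, 46, 60, 119, 154, 169, 208, 213, 219, 228] → cuts [13, 23, 40, 48, 62, 121, 156, 171, 210, 215, 221, 230]

All cut coordinates (distinct, sorted): [1, 8, 13, 23, 33, 40, 48, 54, 62, 67, 71, 76, 83, 91, 95, 107, 121, 145, 156, 171, 190, 203, 210, 215, 221, 230]

Fragment lengths:
  [0,1): 1 bp
  [1,8): 7 bp
  [8,13): 5 bp
  [13,23): 10 bp
  [23,33): 10 bp
  [33,40): 7 bp
  [40,48): 8 bp
  [48,54): 6 bp
  [54,62): 8 bp
  [62,67): 5 bp
  [67,71): 4 bp
  [71,76): 5 bp
  [76,83): 7 bp
  [83,91): 8 bp
  [91,95): 4 bp
  [95,107): 12 bp
  [107,121): 14 bp
  [121,145): 24 bp
  [145,156): 11 bp
  [156,171): 15 bp
  [171,190): 19 bp
  [190,203): 13 bp
  [203,210): 7 bp
  [210,215): 5 bp
  [215,221): 6 bp
  [221,230): 9 bp
  [230,234): 4 bp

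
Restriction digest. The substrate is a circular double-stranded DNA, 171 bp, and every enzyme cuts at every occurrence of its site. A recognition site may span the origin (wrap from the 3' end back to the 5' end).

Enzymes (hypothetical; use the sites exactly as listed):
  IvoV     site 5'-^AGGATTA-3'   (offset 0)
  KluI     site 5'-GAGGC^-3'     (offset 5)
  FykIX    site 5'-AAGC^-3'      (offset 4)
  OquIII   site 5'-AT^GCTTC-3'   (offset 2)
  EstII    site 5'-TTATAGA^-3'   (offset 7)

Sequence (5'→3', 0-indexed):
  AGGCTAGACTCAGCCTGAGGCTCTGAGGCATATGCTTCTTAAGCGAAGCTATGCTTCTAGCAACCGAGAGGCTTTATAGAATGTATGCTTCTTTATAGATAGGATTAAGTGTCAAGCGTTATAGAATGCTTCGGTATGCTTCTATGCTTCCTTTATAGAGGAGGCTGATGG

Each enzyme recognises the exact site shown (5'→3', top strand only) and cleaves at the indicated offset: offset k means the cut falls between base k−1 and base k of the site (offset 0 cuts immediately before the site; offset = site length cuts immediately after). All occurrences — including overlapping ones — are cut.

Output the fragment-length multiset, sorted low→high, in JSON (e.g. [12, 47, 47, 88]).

Per-enzyme occurrences:
  IvoV AGGATTA/0: at [100] ⇒ [100]
  KluI GAGGC/5: at [16, 24, 67, 160, 170] ⇒ [4, 21, 29, 72, 165]
  FykIX AAGC/4: at [40, 45, 113] ⇒ [44, 49, 117]
  OquIII ATGCTTC/2: at [31, 50, 84, 125, 135, 143] ⇒ [33, 52, 86, 127, 137, 145]
  EstII TTATAGA/7: at [73, 92, 118, 152] ⇒ [80, 99, 125, 159]

Pooled cuts: [4, 21, 29, 33, 44, 49, 52, 72, 80, 86, 99, 100, 117, 125, 127, 137, 145, 159, 165]

Fragments:
  4→21: 17 bp
  21→29: 8 bp
  29→33: 4 bp
  33→44: 11 bp
  44→49: 5 bp
  49→52: 3 bp
  52→72: 20 bp
  72→80: 8 bp
  80→86: 6 bp
  86→99: 13 bp
  99→100: 1 bp
  100→117: 17 bp
  117→125: 8 bp
  125→127: 2 bp
  127→137: 10 bp
  137→145: 8 bp
  145→159: 14 bp
  159→165: 6 bp
  165→4 (wrap): 171-165+4 = 10 bp

[1,2,3,4,5,6,6,8,8,8,8,10,10,11,13,14,17,17,20]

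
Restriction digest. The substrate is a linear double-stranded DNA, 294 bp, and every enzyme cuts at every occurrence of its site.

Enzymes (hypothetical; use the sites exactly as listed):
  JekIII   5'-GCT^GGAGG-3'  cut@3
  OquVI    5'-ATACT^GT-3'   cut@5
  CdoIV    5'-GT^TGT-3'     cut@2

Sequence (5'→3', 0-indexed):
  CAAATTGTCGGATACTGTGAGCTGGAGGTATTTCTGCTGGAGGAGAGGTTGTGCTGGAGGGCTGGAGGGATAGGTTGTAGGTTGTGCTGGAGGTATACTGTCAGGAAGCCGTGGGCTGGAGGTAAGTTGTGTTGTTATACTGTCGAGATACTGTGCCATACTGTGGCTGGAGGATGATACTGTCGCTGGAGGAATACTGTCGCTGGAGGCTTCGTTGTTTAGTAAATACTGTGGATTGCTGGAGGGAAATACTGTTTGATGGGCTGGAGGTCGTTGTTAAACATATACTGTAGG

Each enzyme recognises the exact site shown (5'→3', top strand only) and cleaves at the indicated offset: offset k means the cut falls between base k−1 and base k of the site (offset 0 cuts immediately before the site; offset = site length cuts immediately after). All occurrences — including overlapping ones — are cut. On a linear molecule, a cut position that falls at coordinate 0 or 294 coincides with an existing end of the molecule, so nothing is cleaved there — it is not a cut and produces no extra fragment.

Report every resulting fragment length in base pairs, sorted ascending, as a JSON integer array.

[5,5,6,6,6,6,6,7,7,8,9,9,10,10,10,11,11,11,11,11,12,12,13,13,15,15,15,16,18]

Site scan:
  JekIII (GCTGGAGG, off=3): starts [20, 35, 52, 60, 85, 114, 165, 184, 201, 237, 262] → cuts [23, 38, 55, 63, 88, 117, 168, 187, 204, 240, 265]
  OquVI (ATACTGT, off=5): starts [11, 94, 136, 147, 157, 176, 193, 225, 248, 284] → cuts [16, 99, 141, 152, 162, 181, 198, 230, 253, 289]
  CdoIV (GTTGT, off=2): starts [47, 73, 80, 125, 130, 213, 272] → cuts [49, 75, 82, 127, 132, 215, 274]

All cut coordinates (distinct, sorted): [16, 23, 38, 49, 55, 63, 75, 82, 88, 99, 117, 127, 132, 141, 152, 162, 168, 181, 187, 198, 204, 215, 230, 240, 253, 265, 274, 289]

Fragment lengths:
  [0,16): 16 bp
  [16,23): 7 bp
  [23,38): 15 bp
  [38,49): 11 bp
  [49,55): 6 bp
  [55,63): 8 bp
  [63,75): 12 bp
  [75,82): 7 bp
  [82,88): 6 bp
  [88,99): 11 bp
  [99,117): 18 bp
  [117,127): 10 bp
  [127,132): 5 bp
  [132,141): 9 bp
  [141,152): 11 bp
  [152,162): 10 bp
  [162,168): 6 bp
  [168,181): 13 bp
  [181,187): 6 bp
  [187,198): 11 bp
  [198,204): 6 bp
  [204,215): 11 bp
  [215,230): 15 bp
  [230,240): 10 bp
  [240,253): 13 bp
  [253,265): 12 bp
  [265,274): 9 bp
  [274,289): 15 bp
  [289,294): 5 bp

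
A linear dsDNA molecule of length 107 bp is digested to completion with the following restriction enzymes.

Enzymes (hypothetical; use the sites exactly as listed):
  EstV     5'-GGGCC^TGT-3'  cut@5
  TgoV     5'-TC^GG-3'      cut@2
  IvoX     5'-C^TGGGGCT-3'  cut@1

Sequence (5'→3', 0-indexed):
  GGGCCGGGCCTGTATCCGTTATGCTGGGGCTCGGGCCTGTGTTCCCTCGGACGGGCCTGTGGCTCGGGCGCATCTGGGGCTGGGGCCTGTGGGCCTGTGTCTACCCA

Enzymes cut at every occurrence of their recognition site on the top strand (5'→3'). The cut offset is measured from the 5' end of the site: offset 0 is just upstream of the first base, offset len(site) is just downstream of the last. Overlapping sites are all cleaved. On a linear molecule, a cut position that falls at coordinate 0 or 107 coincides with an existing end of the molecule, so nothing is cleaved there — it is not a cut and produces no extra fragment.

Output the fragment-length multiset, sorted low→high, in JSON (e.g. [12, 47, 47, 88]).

Site scan:
  EstV GGGCCTGT/5: at [5, 32, 52, 82, 90] ⇒ [10, 37, 57, 87, 95]
  TgoV TCGG/2: at [30, 46, 63] ⇒ [32, 48, 65]
  IvoX CTGGGGCT/1: at [23, 73] ⇒ [24, 74]

Pooled cuts: [10, 24, 32, 37, 48, 57, 65, 74, 87, 95]

Fragment lengths:
  [0,10): 10 bp
  [10,24): 14 bp
  [24,32): 8 bp
  [32,37): 5 bp
  [37,48): 11 bp
  [48,57): 9 bp
  [57,65): 8 bp
  [65,74): 9 bp
  [74,87): 13 bp
  [87,95): 8 bp
  [95,107): 12 bp

[5,8,8,8,9,9,10,11,12,13,14]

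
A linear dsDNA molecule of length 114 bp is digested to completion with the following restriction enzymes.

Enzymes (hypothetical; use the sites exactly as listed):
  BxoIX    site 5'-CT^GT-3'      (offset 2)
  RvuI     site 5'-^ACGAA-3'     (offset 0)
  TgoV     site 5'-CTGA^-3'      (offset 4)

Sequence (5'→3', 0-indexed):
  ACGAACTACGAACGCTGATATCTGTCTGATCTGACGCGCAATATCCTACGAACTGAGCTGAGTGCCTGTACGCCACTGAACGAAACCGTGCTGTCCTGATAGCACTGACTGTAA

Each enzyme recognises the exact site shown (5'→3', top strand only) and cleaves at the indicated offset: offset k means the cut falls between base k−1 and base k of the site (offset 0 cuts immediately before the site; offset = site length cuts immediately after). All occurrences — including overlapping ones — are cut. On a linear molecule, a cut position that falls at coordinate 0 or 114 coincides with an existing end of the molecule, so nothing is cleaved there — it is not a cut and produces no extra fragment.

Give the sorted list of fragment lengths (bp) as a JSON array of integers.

Scan for sites:
  BxoIX CTGT/2: at [21, 65, 90, 108] ⇒ [23, 67, 92, 110]
  RvuI ACGAA/0: at [0, 7, 47, 79] ⇒ [7, 47, 79] (position 0 is a terminus of the linear molecule — no cut)
  TgoV CTGA/4: at [14, 25, 30, 52, 57, 75, 95, 104] ⇒ [18, 29, 34, 56, 61, 79, 99, 108]

Pooled cuts: [7, 18, 23, 29, 34, 47, 56, 61, 67, 79, 92, 99, 108, 110]

Fragments:
  [0,7): 7 bp
  [7,18): 11 bp
  [18,23): 5 bp
  [23,29): 6 bp
  [29,34): 5 bp
  [34,47): 13 bp
  [47,56): 9 bp
  [56,61): 5 bp
  [61,67): 6 bp
  [67,79): 12 bp
  [79,92): 13 bp
  [92,99): 7 bp
  [99,108): 9 bp
  [108,110): 2 bp
  [110,114): 4 bp

[2,4,5,5,5,6,6,7,7,9,9,11,12,13,13]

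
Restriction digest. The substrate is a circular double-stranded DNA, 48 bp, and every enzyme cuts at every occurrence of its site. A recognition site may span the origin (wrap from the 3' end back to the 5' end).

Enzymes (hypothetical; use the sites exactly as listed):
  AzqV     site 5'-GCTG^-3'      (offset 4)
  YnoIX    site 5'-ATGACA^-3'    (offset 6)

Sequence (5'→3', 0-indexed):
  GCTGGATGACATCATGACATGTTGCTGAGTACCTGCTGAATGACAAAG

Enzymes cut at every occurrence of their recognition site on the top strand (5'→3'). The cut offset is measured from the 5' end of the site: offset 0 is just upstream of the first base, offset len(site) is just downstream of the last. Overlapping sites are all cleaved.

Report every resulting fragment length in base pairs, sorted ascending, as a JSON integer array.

Per-enzyme occurrences:
  AzqV GCTG/4: at [0, 23, 34] ⇒ [4, 27, 38]
  YnoIX ATGACA/6: at [5, 13, 39] ⇒ [11, 19, 45]

All cut coordinates (distinct, sorted): [4, 11, 19, 27, 38, 45]

Fragment lengths:
  4→11: 7 bp
  11→19: 8 bp
  19→27: 8 bp
  27→38: 11 bp
  38→45: 7 bp
  45→4 (wrap): 48-45+4 = 7 bp

[7,7,7,8,8,11]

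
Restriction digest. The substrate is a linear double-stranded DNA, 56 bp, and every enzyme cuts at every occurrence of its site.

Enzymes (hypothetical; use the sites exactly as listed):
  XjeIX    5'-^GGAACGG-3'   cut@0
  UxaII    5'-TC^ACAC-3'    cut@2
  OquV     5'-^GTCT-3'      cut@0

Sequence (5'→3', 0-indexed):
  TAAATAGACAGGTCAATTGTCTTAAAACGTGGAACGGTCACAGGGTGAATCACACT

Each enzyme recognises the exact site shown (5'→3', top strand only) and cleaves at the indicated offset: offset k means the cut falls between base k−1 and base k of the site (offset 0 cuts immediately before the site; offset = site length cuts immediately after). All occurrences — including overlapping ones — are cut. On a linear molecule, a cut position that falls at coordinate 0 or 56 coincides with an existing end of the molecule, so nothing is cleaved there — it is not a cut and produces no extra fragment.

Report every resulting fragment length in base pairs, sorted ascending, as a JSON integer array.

Per-enzyme occurrences:
  XjeIX (GGAACGG, off=0): starts [30] → cuts [30]
  UxaII (TCACAC, off=2): starts [49] → cuts [51]
  OquV (GTCT, off=0): starts [18] → cuts [18]

All cut coordinates (distinct, sorted): [18, 30, 51]

Fragments:
  [0,18): 18 bp
  [18,30): 12 bp
  [30,51): 21 bp
  [51,56): 5 bp

[5,12,18,21]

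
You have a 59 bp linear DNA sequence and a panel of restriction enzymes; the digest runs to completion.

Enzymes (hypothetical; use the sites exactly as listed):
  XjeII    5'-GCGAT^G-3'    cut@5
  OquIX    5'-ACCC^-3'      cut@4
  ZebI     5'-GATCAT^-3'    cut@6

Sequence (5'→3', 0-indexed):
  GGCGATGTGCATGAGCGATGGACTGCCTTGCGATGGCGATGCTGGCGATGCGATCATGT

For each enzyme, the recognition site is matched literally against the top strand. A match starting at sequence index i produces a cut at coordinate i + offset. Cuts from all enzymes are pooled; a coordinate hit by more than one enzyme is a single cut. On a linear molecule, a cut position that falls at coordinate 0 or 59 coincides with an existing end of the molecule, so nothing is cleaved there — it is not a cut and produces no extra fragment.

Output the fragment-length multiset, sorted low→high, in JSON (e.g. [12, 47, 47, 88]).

[2,6,6,8,9,13,15]

Scan for sites:
  XjeII (GCGATG, off=5): starts [1, 14, 29, 35, 44] → cuts [6, 19, 34, 40, 49]
  OquIX (ACCC, off=4): no sites
  ZebI (GATCAT, off=6): starts [51] → cuts [57]

All cut coordinates (distinct, sorted): [6, 19, 34, 40, 49, 57]

Fragments:
  [0,6): 6 bp
  [6,19): 13 bp
  [19,34): 15 bp
  [34,40): 6 bp
  [40,49): 9 bp
  [49,57): 8 bp
  [57,59): 2 bp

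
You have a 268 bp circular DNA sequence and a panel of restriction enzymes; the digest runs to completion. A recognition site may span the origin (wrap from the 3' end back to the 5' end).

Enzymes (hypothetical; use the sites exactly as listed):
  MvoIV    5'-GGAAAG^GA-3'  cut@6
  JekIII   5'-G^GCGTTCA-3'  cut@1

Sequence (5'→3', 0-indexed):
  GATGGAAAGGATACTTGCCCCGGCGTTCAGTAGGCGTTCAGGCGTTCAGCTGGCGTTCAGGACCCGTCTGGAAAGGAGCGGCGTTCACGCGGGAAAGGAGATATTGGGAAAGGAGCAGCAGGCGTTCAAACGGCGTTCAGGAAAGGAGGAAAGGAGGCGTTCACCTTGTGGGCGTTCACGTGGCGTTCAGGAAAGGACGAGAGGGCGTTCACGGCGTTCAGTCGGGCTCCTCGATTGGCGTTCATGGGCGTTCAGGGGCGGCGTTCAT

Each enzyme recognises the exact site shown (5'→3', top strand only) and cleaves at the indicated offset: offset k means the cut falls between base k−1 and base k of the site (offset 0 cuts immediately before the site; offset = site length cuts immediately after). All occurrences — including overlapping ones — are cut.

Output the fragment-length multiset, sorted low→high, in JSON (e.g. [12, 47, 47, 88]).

[3,5,8,8,9,9,9,10,11,11,11,11,13,13,13,13,15,15,17,17,23,24]

Per-enzyme occurrences:
  MvoIV (GGAAAGGA, off=6): starts [3, 69, 91, 106, 139, 147, 189] → cuts [9, 75, 97, 112, 145, 153, 195]
  JekIII (GGCGTTCA, off=1): starts [21, 32, 40, 51, 79, 120, 131, 155, 170, 181, 203, 212, 236, 246, 259] → cuts [22, 33, 41, 52, 80, 121, 132, 156, 171, 182, 204, 213, 237, 247, 260]

All cut coordinates (distinct, sorted): [9, 22, 33, 41, 52, 75, 80, 97, 112, 121, 132, 145, 153, 156, 171, 182, 195, 204, 213, 237, 247, 260]

Fragments:
  9→22: 13 bp
  22→33: 11 bp
  33→41: 8 bp
  41→52: 11 bp
  52→75: 23 bp
  75→80: 5 bp
  80→97: 17 bp
  97→112: 15 bp
  112→121: 9 bp
  121→132: 11 bp
  132→145: 13 bp
  145→153: 8 bp
  153→156: 3 bp
  156→171: 15 bp
  171→182: 11 bp
  182→195: 13 bp
  195→204: 9 bp
  204→213: 9 bp
  213→237: 24 bp
  237→247: 10 bp
  247→260: 13 bp
  260→9 (wrap): 268-260+9 = 17 bp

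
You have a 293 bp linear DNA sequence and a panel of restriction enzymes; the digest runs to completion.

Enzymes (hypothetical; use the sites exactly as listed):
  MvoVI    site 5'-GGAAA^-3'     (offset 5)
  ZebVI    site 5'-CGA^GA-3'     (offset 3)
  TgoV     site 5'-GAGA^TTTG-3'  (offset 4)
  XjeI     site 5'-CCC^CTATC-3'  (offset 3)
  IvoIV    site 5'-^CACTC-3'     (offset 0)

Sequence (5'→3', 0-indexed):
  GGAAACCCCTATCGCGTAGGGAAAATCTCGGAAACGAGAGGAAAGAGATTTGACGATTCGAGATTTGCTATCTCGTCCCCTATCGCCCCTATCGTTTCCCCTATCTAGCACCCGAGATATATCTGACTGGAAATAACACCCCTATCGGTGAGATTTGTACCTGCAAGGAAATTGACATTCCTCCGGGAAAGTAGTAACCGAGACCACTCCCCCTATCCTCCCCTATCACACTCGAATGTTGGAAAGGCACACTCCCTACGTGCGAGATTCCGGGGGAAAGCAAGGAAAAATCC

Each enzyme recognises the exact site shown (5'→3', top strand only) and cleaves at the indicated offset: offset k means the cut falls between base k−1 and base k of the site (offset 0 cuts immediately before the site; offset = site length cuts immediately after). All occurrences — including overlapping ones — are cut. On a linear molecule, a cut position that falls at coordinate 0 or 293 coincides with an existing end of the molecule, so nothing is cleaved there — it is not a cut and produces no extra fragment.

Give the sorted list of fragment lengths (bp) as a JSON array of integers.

Per-enzyme occurrences:
  MvoVI (GGAAA, off=5): starts [0, 19, 29, 39, 128, 166, 185, 240, 274, 283] → cuts [5, 24, 34, 44, 133, 171, 190, 245, 279, 288]
  ZebVI (CGAGA, off=3): starts [34, 58, 112, 198, 262] → cuts [37, 61, 115, 201, 265]
  TgoV (GAGATTTG, off=4): starts [44, 59, 149] → cuts [48, 63, 153]
  XjeI (CCCCTATC, off=3): starts [5, 76, 85, 97, 138, 209, 219] → cuts [8, 79, 88, 100, 141, 212, 222]
  IvoIV (CACTC, off=0): starts [204, 228, 249] → cuts [204, 228, 249]

All cut coordinates (distinct, sorted): [5, 8, 24, 34, 37, 44, 48, 61, 63, 79, 88, 100, 115, 133, 141, 153, 171, 190, 201, 204, 212, 222, 228, 245, 249, 265, 279, 288]

Fragments:
  [0,5): 5 bp
  [5,8): 3 bp
  [8,24): 16 bp
  [24,34): 10 bp
  [34,37): 3 bp
  [37,44): 7 bp
  [44,48): 4 bp
  [48,61): 13 bp
  [61,63): 2 bp
  [63,79): 16 bp
  [79,88): 9 bp
  [88,100): 12 bp
  [100,115): 15 bp
  [115,133): 18 bp
  [133,141): 8 bp
  [141,153): 12 bp
  [153,171): 18 bp
  [171,190): 19 bp
  [190,201): 11 bp
  [201,204): 3 bp
  [204,212): 8 bp
  [212,222): 10 bp
  [222,228): 6 bp
  [228,245): 17 bp
  [245,249): 4 bp
  [249,265): 16 bp
  [265,279): 14 bp
  [279,288): 9 bp
  [288,293): 5 bp

[2,3,3,3,4,4,5,5,6,7,8,8,9,9,10,10,11,12,12,13,14,15,16,16,16,17,18,18,19]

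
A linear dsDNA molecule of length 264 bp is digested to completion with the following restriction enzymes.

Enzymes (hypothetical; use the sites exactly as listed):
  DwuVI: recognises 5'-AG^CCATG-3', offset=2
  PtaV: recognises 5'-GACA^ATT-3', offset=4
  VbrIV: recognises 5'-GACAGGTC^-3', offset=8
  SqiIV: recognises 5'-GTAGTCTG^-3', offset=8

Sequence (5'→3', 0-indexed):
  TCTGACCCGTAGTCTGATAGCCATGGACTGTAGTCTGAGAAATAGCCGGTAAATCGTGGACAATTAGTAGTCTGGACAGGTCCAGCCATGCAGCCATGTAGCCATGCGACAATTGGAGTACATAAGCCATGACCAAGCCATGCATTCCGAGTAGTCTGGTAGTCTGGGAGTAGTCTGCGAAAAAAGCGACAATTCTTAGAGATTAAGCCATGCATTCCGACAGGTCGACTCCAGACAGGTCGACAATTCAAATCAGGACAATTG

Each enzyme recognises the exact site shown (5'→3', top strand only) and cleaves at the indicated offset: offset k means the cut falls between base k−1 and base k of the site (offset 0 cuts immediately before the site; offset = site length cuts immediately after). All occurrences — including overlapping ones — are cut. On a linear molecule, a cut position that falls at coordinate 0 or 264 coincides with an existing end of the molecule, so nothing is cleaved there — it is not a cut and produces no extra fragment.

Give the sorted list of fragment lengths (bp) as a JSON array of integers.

[3,4,4,4,8,8,8,8,10,11,11,12,14,15,15,15,16,16,17,19,21,25]

Per-enzyme occurrences:
  DwuVI (AGCCATG, off=2): starts [18, 83, 91, 99, 124, 135, 205] → cuts [20, 85, 93, 101, 126, 137, 207]
  PtaV (GACAATT, off=4): starts [58, 107, 187, 241, 256] → cuts [62, 111, 191, 245, 260]
  VbrIV (GACAGGTC, off=8): starts [74, 218, 233] → cuts [82, 226, 241]
  SqiIV (GTAGTCTG, off=8): starts [8, 29, 66, 150, 158, 169] → cuts [16, 37, 74, 158, 166, 177]

Pooled cuts: [16, 20, 37, 62, 74, 82, 85, 93, 101, 111, 126, 137, 158, 166, 177, 191, 207, 226, 241, 245, 260]

Fragments:
  [0,16): 16 bp
  [16,20): 4 bp
  [20,37): 17 bp
  [37,62): 25 bp
  [62,74): 12 bp
  [74,82): 8 bp
  [82,85): 3 bp
  [85,93): 8 bp
  [93,101): 8 bp
  [101,111): 10 bp
  [111,126): 15 bp
  [126,137): 11 bp
  [137,158): 21 bp
  [158,166): 8 bp
  [166,177): 11 bp
  [177,191): 14 bp
  [191,207): 16 bp
  [207,226): 19 bp
  [226,241): 15 bp
  [241,245): 4 bp
  [245,260): 15 bp
  [260,264): 4 bp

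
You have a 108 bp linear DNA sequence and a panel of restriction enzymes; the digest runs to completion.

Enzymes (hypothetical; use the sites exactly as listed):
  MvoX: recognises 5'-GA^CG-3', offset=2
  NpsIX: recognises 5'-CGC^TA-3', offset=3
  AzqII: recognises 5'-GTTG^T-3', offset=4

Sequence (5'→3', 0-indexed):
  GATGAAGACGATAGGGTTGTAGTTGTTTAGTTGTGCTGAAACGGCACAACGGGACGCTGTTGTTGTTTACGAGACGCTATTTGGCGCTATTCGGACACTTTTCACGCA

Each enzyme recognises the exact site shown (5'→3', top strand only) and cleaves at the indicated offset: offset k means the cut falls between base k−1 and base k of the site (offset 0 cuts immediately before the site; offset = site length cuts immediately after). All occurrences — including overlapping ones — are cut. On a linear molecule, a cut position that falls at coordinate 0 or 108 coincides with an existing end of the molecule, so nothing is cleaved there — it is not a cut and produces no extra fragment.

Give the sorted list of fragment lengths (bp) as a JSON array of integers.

Scan for sites:
  MvoX GACG/2: at [6, 52, 72] ⇒ [8, 54, 74]
  NpsIX CGCTA/3: at [74, 84] ⇒ [77, 87]
  AzqII GTTGT/4: at [15, 21, 29, 58, 61] ⇒ [19, 25, 33, 62, 65]

All cut coordinates (distinct, sorted): [8, 19, 25, 33, 54, 62, 65, 74, 77, 87]

Fragment lengths:
  [0,8): 8 bp
  [8,19): 11 bp
  [19,25): 6 bp
  [25,33): 8 bp
  [33,54): 21 bp
  [54,62): 8 bp
  [62,65): 3 bp
  [65,74): 9 bp
  [74,77): 3 bp
  [77,87): 10 bp
  [87,108): 21 bp

[3,3,6,8,8,8,9,10,11,21,21]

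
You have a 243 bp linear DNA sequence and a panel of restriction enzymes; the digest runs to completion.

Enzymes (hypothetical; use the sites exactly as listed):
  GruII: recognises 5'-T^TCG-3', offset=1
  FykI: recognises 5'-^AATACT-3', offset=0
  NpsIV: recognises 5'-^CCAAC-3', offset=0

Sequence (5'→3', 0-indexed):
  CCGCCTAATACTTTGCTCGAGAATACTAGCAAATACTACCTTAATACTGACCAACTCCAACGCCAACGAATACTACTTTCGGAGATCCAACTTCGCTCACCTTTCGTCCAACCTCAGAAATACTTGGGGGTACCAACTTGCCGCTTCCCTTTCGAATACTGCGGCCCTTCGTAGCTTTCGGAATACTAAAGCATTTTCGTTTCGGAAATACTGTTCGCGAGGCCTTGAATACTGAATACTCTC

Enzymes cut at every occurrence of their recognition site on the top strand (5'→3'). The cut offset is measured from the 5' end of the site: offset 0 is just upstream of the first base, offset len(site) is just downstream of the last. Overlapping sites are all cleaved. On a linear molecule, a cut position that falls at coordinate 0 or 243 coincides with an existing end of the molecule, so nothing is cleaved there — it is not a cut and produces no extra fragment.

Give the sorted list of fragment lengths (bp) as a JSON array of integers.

Scan for sites:
  GruII TTCG/1: at [77, 91, 102, 150, 167, 176, 195, 200, 213] ⇒ [78, 92, 103, 151, 168, 177, 196, 201, 214]
  FykI AATACT/0: at [6, 21, 31, 42, 68, 118, 154, 181, 206, 227, 234] ⇒ [6, 21, 31, 42, 68, 118, 154, 181, 206, 227, 234]
  NpsIV CCAAC/0: at [50, 56, 62, 86, 107, 132] ⇒ [50, 56, 62, 86, 107, 132]

All cut coordinates (distinct, sorted): [6, 21, 31, 42, 50, 56, 62, 68, 78, 86, 92, 103, 107, 118, 132, 151, 154, 168, 177, 181, 196, 201, 206, 214, 227, 234]

Fragment lengths:
  [0,6): 6 bp
  [6,21): 15 bp
  [21,31): 10 bp
  [31,42): 11 bp
  [42,50): 8 bp
  [50,56): 6 bp
  [56,62): 6 bp
  [62,68): 6 bp
  [68,78): 10 bp
  [78,86): 8 bp
  [86,92): 6 bp
  [92,103): 11 bp
  [103,107): 4 bp
  [107,118): 11 bp
  [118,132): 14 bp
  [132,151): 19 bp
  [151,154): 3 bp
  [154,168): 14 bp
  [168,177): 9 bp
  [177,181): 4 bp
  [181,196): 15 bp
  [196,201): 5 bp
  [201,206): 5 bp
  [206,214): 8 bp
  [214,227): 13 bp
  [227,234): 7 bp
  [234,243): 9 bp

[3,4,4,5,5,6,6,6,6,6,7,8,8,8,9,9,10,10,11,11,11,13,14,14,15,15,19]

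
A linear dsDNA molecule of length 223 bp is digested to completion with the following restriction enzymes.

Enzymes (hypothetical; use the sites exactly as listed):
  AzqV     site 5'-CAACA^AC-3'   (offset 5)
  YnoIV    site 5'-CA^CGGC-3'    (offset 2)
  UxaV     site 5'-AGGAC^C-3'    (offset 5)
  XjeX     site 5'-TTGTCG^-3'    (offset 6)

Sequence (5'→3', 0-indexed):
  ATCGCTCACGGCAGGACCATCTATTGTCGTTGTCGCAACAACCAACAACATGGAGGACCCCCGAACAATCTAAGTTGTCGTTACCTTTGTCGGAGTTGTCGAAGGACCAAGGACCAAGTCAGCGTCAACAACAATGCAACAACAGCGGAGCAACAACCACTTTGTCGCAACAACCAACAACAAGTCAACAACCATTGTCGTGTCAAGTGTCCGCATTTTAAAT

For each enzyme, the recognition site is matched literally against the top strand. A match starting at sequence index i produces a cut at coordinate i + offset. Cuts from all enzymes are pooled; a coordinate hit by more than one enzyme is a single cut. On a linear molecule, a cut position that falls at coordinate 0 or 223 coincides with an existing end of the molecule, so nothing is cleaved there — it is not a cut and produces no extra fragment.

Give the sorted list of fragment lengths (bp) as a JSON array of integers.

[5,5,6,6,7,7,7,8,9,9,10,11,11,11,12,12,12,14,16,22,23]

Site scan:
  AzqV (CAACAAC, off=5): starts [35, 42, 125, 136, 150, 167, 174, 185] → cuts [40, 47, 130, 141, 155, 172, 179, 190]
  YnoIV (CACGGC, off=2): starts [6] → cuts [8]
  UxaV (AGGACC, off=5): starts [12, 53, 102, 109] → cuts [17, 58, 107, 114]
  XjeX (TTGTCG, off=6): starts [23, 29, 74, 86, 95, 161, 194] → cuts [29, 35, 80, 92, 101, 167, 200]

All cut coordinates (distinct, sorted): [8, 17, 29, 35, 40, 47, 58, 80, 92, 101, 107, 114, 130, 141, 155, 167, 172, 179, 190, 200]

Fragment lengths:
  [0,8): 8 bp
  [8,17): 9 bp
  [17,29): 12 bp
  [29,35): 6 bp
  [35,40): 5 bp
  [40,47): 7 bp
  [47,58): 11 bp
  [58,80): 22 bp
  [80,92): 12 bp
  [92,101): 9 bp
  [101,107): 6 bp
  [107,114): 7 bp
  [114,130): 16 bp
  [130,141): 11 bp
  [141,155): 14 bp
  [155,167): 12 bp
  [167,172): 5 bp
  [172,179): 7 bp
  [179,190): 11 bp
  [190,200): 10 bp
  [200,223): 23 bp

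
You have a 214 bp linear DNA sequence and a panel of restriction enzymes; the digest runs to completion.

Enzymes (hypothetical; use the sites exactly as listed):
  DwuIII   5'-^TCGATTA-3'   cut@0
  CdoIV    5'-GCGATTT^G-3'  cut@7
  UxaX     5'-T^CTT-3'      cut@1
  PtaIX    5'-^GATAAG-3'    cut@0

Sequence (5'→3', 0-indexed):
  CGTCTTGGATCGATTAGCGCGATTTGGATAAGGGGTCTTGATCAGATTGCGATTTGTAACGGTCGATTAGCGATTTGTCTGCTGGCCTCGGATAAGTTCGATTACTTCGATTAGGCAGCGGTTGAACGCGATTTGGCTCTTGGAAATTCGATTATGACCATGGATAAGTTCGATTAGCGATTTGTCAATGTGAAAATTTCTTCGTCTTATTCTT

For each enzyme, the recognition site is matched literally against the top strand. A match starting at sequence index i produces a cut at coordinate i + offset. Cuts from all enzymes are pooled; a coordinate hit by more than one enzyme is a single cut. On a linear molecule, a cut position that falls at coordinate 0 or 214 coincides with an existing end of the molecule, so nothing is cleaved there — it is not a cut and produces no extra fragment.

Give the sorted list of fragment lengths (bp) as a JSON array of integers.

Site scan:
  DwuIII TCGATTA/0: at [9, 62, 97, 106, 147, 169] ⇒ [9, 62, 97, 106, 147, 169]
  CdoIV GCGATTTG/7: at [18, 48, 69, 127, 176] ⇒ [25, 55, 76, 134, 183]
  UxaX TCTT/1: at [2, 35, 137, 198, 204, 210] ⇒ [3, 36, 138, 199, 205, 211]
  PtaIX GATAAG/0: at [26, 90, 162] ⇒ [26, 90, 162]

All cut coordinates (distinct, sorted): [3, 9, 25, 26, 36, 55, 62, 76, 90, 97, 106, 134, 138, 147, 162, 169, 183, 199, 205, 211]

Fragments:
  [0,3): 3 bp
  [3,9): 6 bp
  [9,25): 16 bp
  [25,26): 1 bp
  [26,36): 10 bp
  [36,55): 19 bp
  [55,62): 7 bp
  [62,76): 14 bp
  [76,90): 14 bp
  [90,97): 7 bp
  [97,106): 9 bp
  [106,134): 28 bp
  [134,138): 4 bp
  [138,147): 9 bp
  [147,162): 15 bp
  [162,169): 7 bp
  [169,183): 14 bp
  [183,199): 16 bp
  [199,205): 6 bp
  [205,211): 6 bp
  [211,214): 3 bp

[1,3,3,4,6,6,6,7,7,7,9,9,10,14,14,14,15,16,16,19,28]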